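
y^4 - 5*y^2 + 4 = (y - 2)*(y - 1)*(y + 1)*(y + 2)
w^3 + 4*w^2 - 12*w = w*(w - 2)*(w + 6)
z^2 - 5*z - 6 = (z - 6)*(z + 1)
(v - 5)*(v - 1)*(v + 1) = v^3 - 5*v^2 - v + 5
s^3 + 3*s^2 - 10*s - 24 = (s - 3)*(s + 2)*(s + 4)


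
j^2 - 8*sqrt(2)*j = j*(j - 8*sqrt(2))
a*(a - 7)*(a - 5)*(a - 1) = a^4 - 13*a^3 + 47*a^2 - 35*a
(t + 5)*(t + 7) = t^2 + 12*t + 35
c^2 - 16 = (c - 4)*(c + 4)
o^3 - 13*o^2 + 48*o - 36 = (o - 6)^2*(o - 1)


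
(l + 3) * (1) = l + 3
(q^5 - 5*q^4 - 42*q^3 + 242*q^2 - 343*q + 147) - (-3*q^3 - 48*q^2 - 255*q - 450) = q^5 - 5*q^4 - 39*q^3 + 290*q^2 - 88*q + 597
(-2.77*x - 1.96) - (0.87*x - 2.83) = 0.87 - 3.64*x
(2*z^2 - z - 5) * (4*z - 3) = 8*z^3 - 10*z^2 - 17*z + 15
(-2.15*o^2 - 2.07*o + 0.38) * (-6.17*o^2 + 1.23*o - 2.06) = 13.2655*o^4 + 10.1274*o^3 - 0.461699999999999*o^2 + 4.7316*o - 0.7828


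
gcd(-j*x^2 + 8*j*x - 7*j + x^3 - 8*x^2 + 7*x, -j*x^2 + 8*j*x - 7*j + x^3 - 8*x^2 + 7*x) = -j*x^2 + 8*j*x - 7*j + x^3 - 8*x^2 + 7*x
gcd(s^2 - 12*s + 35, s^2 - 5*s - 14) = s - 7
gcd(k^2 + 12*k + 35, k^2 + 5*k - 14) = k + 7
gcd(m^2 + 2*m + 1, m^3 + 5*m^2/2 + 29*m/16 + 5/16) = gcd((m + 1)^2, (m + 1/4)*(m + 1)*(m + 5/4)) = m + 1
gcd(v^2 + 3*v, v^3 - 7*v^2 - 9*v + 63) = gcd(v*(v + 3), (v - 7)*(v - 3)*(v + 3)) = v + 3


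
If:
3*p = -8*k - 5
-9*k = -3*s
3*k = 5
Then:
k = 5/3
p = -55/9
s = 5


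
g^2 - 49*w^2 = (g - 7*w)*(g + 7*w)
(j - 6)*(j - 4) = j^2 - 10*j + 24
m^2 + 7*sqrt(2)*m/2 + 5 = (m + sqrt(2))*(m + 5*sqrt(2)/2)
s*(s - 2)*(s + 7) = s^3 + 5*s^2 - 14*s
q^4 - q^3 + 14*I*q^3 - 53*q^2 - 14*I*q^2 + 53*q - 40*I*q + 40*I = (q + 5*I)*(q + 8*I)*(-I*q + 1)*(I*q - I)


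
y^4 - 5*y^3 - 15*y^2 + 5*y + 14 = (y - 7)*(y - 1)*(y + 1)*(y + 2)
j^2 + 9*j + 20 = (j + 4)*(j + 5)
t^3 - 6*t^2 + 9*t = t*(t - 3)^2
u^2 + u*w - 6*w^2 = (u - 2*w)*(u + 3*w)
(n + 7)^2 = n^2 + 14*n + 49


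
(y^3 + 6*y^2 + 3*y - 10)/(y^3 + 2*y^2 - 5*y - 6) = (y^3 + 6*y^2 + 3*y - 10)/(y^3 + 2*y^2 - 5*y - 6)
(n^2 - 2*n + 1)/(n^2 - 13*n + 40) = (n^2 - 2*n + 1)/(n^2 - 13*n + 40)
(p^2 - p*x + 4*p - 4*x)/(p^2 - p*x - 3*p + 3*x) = (p + 4)/(p - 3)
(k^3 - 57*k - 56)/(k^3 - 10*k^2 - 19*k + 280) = (k^2 + 8*k + 7)/(k^2 - 2*k - 35)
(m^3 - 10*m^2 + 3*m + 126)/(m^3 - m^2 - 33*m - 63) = (m - 6)/(m + 3)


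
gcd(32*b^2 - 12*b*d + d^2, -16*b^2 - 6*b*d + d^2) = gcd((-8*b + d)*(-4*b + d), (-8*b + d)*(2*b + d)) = 8*b - d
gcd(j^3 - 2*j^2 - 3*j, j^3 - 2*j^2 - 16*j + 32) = 1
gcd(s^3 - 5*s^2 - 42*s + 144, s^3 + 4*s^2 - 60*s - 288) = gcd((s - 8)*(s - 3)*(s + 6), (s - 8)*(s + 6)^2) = s^2 - 2*s - 48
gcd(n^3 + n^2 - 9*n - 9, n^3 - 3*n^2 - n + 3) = n^2 - 2*n - 3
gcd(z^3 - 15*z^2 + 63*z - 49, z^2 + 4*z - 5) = z - 1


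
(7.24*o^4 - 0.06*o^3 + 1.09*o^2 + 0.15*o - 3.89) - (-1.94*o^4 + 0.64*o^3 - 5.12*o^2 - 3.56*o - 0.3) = 9.18*o^4 - 0.7*o^3 + 6.21*o^2 + 3.71*o - 3.59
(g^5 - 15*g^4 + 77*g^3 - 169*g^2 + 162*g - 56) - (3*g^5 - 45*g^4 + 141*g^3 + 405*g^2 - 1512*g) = -2*g^5 + 30*g^4 - 64*g^3 - 574*g^2 + 1674*g - 56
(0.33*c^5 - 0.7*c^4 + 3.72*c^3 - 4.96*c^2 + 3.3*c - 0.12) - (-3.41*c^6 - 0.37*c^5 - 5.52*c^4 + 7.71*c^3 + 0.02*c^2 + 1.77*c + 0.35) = 3.41*c^6 + 0.7*c^5 + 4.82*c^4 - 3.99*c^3 - 4.98*c^2 + 1.53*c - 0.47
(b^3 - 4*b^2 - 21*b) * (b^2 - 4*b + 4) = b^5 - 8*b^4 - b^3 + 68*b^2 - 84*b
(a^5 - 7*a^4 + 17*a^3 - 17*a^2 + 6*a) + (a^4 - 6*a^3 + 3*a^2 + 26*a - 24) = a^5 - 6*a^4 + 11*a^3 - 14*a^2 + 32*a - 24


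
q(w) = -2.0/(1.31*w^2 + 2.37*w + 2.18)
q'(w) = -2.0*(-2.62*w - 2.37)/(1.31*w^2 + 2.37*w + 2.18)^2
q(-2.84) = -0.33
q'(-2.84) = -0.28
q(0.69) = -0.45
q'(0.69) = 0.42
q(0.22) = -0.72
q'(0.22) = 0.77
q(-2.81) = -0.34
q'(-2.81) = -0.29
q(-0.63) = -1.66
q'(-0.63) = 0.99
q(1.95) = -0.17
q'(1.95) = 0.11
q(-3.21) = -0.25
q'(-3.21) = -0.19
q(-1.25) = -1.58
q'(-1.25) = -1.13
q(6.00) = -0.03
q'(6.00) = 0.01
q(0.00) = -0.92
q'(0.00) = 1.00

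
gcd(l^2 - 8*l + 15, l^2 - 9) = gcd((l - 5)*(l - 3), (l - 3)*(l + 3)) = l - 3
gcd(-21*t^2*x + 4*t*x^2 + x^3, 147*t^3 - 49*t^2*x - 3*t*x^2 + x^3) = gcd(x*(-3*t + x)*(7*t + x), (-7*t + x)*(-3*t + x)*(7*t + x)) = -21*t^2 + 4*t*x + x^2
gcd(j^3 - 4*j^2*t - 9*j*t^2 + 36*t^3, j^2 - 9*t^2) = -j^2 + 9*t^2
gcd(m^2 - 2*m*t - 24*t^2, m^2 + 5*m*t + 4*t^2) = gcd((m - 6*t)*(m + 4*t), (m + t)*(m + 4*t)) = m + 4*t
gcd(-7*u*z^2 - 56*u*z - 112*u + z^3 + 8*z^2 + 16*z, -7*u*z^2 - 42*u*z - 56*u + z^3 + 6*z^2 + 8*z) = -7*u*z - 28*u + z^2 + 4*z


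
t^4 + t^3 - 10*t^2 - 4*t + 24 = (t - 2)^2*(t + 2)*(t + 3)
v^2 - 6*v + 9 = (v - 3)^2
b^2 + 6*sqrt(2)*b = b*(b + 6*sqrt(2))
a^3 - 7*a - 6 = (a - 3)*(a + 1)*(a + 2)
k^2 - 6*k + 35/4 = (k - 7/2)*(k - 5/2)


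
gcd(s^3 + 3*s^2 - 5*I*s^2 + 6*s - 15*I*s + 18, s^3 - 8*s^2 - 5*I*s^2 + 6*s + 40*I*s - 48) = s^2 - 5*I*s + 6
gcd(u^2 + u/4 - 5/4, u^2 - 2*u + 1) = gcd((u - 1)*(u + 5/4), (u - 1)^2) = u - 1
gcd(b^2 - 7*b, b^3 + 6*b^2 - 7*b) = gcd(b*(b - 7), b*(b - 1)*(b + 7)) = b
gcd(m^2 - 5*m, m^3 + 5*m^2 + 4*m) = m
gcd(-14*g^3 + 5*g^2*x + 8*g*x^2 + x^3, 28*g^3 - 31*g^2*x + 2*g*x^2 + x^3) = -7*g^2 + 6*g*x + x^2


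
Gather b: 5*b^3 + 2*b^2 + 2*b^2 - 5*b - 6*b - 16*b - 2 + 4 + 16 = 5*b^3 + 4*b^2 - 27*b + 18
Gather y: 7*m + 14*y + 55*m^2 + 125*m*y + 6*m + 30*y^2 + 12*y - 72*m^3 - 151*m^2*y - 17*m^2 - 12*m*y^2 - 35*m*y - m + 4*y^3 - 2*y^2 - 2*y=-72*m^3 + 38*m^2 + 12*m + 4*y^3 + y^2*(28 - 12*m) + y*(-151*m^2 + 90*m + 24)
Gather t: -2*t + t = -t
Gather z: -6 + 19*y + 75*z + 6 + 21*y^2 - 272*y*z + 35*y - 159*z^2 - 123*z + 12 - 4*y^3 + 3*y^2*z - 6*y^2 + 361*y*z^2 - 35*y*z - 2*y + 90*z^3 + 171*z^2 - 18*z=-4*y^3 + 15*y^2 + 52*y + 90*z^3 + z^2*(361*y + 12) + z*(3*y^2 - 307*y - 66) + 12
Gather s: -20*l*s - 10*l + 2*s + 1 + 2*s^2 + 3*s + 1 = -10*l + 2*s^2 + s*(5 - 20*l) + 2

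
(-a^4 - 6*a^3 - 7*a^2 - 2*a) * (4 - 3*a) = 3*a^5 + 14*a^4 - 3*a^3 - 22*a^2 - 8*a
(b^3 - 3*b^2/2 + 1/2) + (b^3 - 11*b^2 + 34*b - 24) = 2*b^3 - 25*b^2/2 + 34*b - 47/2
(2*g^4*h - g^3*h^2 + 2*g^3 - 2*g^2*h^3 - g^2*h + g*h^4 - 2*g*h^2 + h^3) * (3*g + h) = 6*g^5*h - g^4*h^2 + 6*g^4 - 7*g^3*h^3 - g^3*h + g^2*h^4 - 7*g^2*h^2 + g*h^5 + g*h^3 + h^4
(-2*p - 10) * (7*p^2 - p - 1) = -14*p^3 - 68*p^2 + 12*p + 10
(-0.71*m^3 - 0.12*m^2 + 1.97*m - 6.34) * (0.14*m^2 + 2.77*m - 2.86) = -0.0994*m^5 - 1.9835*m^4 + 1.974*m^3 + 4.9125*m^2 - 23.196*m + 18.1324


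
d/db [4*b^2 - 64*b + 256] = 8*b - 64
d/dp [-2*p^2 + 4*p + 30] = 4 - 4*p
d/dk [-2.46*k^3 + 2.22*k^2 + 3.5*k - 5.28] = -7.38*k^2 + 4.44*k + 3.5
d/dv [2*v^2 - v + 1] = 4*v - 1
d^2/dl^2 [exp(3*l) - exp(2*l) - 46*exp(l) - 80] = (9*exp(2*l) - 4*exp(l) - 46)*exp(l)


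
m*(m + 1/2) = m^2 + m/2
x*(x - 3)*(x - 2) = x^3 - 5*x^2 + 6*x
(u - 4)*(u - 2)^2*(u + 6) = u^4 - 2*u^3 - 28*u^2 + 104*u - 96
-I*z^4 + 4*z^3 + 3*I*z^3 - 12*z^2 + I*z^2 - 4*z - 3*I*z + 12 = (z - 3)*(z - 1)*(z + 4*I)*(-I*z - I)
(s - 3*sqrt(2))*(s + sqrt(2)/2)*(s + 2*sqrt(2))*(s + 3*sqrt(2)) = s^4 + 5*sqrt(2)*s^3/2 - 16*s^2 - 45*sqrt(2)*s - 36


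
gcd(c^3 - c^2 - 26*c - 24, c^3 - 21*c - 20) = c^2 + 5*c + 4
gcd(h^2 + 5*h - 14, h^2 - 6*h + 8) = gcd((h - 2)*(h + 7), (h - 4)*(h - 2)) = h - 2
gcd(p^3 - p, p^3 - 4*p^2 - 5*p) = p^2 + p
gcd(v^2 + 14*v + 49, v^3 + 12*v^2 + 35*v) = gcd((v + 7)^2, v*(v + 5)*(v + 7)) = v + 7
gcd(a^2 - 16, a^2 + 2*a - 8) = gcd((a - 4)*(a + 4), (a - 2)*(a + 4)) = a + 4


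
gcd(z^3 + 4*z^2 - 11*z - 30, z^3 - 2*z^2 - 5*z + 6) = z^2 - z - 6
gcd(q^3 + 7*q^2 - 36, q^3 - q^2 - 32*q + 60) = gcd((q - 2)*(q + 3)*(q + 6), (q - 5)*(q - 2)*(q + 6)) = q^2 + 4*q - 12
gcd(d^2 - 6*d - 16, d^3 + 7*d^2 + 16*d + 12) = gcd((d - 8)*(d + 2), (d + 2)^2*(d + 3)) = d + 2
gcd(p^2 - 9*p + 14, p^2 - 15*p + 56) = p - 7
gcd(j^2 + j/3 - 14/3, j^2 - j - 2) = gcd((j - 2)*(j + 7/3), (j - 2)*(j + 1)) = j - 2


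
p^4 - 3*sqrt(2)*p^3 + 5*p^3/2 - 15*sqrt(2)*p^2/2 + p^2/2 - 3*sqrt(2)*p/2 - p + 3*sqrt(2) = (p - 1/2)*(p + 1)*(p + 2)*(p - 3*sqrt(2))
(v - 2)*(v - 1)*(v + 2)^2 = v^4 + v^3 - 6*v^2 - 4*v + 8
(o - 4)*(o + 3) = o^2 - o - 12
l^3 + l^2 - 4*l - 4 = (l - 2)*(l + 1)*(l + 2)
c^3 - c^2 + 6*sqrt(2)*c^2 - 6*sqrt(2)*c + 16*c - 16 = (c - 1)*(c + 2*sqrt(2))*(c + 4*sqrt(2))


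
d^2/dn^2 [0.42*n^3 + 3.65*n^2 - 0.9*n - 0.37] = 2.52*n + 7.3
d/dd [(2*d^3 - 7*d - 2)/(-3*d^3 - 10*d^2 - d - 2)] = 2*(-10*d^4 - 23*d^3 - 50*d^2 - 20*d + 6)/(9*d^6 + 60*d^5 + 106*d^4 + 32*d^3 + 41*d^2 + 4*d + 4)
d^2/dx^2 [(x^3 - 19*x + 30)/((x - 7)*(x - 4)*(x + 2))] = 6*(3*x^6 - 25*x^5 + 119*x^4 - 1015*x^3 + 5074*x^2 - 9740*x + 7528)/(x^9 - 27*x^8 + 261*x^7 - 885*x^6 - 1458*x^5 + 14652*x^4 - 8520*x^3 - 78624*x^2 + 56448*x + 175616)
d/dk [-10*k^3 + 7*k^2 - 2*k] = -30*k^2 + 14*k - 2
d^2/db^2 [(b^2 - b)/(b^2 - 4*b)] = 6/(b^3 - 12*b^2 + 48*b - 64)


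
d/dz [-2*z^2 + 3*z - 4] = 3 - 4*z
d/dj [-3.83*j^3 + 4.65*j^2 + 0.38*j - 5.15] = -11.49*j^2 + 9.3*j + 0.38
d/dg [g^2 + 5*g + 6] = 2*g + 5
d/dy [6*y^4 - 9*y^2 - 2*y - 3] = 24*y^3 - 18*y - 2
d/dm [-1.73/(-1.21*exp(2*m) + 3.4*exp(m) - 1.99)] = (5.882 - 4.1866*exp(m))*exp(m)/(1.21*exp(2*m) - 3.4*exp(m) + 1.99)^2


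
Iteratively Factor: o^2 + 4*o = (o + 4)*(o)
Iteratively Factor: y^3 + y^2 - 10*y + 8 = (y + 4)*(y^2 - 3*y + 2) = (y - 1)*(y + 4)*(y - 2)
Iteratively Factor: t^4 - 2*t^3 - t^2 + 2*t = (t)*(t^3 - 2*t^2 - t + 2) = t*(t - 2)*(t^2 - 1) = t*(t - 2)*(t - 1)*(t + 1)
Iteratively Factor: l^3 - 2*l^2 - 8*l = (l - 4)*(l^2 + 2*l) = l*(l - 4)*(l + 2)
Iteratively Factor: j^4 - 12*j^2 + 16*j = (j + 4)*(j^3 - 4*j^2 + 4*j) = (j - 2)*(j + 4)*(j^2 - 2*j) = j*(j - 2)*(j + 4)*(j - 2)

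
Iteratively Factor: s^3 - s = (s - 1)*(s^2 + s) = (s - 1)*(s + 1)*(s)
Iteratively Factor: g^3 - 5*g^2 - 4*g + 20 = (g - 2)*(g^2 - 3*g - 10) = (g - 2)*(g + 2)*(g - 5)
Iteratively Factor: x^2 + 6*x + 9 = (x + 3)*(x + 3)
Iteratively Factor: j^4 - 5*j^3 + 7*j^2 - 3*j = (j)*(j^3 - 5*j^2 + 7*j - 3) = j*(j - 3)*(j^2 - 2*j + 1) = j*(j - 3)*(j - 1)*(j - 1)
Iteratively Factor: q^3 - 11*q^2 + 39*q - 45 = (q - 3)*(q^2 - 8*q + 15) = (q - 3)^2*(q - 5)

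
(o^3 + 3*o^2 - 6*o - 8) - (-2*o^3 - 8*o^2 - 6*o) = 3*o^3 + 11*o^2 - 8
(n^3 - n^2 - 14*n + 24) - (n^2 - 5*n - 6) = n^3 - 2*n^2 - 9*n + 30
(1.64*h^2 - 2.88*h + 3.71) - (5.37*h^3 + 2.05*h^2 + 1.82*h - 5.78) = -5.37*h^3 - 0.41*h^2 - 4.7*h + 9.49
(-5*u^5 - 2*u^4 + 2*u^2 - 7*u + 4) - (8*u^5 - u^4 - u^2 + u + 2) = -13*u^5 - u^4 + 3*u^2 - 8*u + 2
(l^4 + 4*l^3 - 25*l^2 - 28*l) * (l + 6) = l^5 + 10*l^4 - l^3 - 178*l^2 - 168*l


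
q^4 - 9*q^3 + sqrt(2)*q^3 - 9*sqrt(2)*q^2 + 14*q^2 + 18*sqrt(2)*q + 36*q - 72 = (q - 6)*(q - 3)*(q - sqrt(2))*(q + 2*sqrt(2))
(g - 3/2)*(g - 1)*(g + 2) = g^3 - g^2/2 - 7*g/2 + 3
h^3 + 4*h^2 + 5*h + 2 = (h + 1)^2*(h + 2)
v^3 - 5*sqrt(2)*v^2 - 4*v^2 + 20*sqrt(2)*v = v*(v - 4)*(v - 5*sqrt(2))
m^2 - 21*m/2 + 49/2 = (m - 7)*(m - 7/2)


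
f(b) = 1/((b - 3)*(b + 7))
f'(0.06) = -0.01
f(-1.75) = -0.04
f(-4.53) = -0.05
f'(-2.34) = 0.00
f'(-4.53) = 0.01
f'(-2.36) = 0.00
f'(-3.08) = 0.00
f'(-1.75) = -0.00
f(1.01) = -0.06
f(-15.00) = 0.01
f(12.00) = 0.01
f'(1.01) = -0.02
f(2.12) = -0.12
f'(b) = -1/((b - 3)*(b + 7)^2) - 1/((b - 3)^2*(b + 7)) = 2*(-b - 2)/(b^4 + 8*b^3 - 26*b^2 - 168*b + 441)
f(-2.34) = -0.04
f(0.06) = -0.05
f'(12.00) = 0.00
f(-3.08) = -0.04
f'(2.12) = -0.13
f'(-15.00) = 0.00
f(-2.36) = -0.04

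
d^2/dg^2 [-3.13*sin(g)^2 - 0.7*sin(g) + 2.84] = 0.7*sin(g) - 6.26*cos(2*g)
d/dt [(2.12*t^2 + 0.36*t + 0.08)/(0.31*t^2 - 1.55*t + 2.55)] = (-3.3976*t^2 + 10.7624*t + 1.042)/(0.0961*t^4 - 0.961*t^3 + 3.9835*t^2 - 7.905*t + 6.5025)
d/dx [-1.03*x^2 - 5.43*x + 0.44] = -2.06*x - 5.43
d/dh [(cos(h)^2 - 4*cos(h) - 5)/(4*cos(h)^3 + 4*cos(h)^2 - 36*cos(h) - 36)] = (cos(h)^2 - 10*cos(h) + 9)*sin(h)/(4*(cos(h) - 3)^2*(cos(h) + 3)^2)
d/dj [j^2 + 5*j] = 2*j + 5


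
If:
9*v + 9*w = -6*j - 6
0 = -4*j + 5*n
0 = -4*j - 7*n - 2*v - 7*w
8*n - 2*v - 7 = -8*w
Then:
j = -15/44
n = -3/11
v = -419/330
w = 137/165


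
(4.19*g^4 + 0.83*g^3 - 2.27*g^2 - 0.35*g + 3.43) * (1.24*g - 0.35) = 5.1956*g^5 - 0.4373*g^4 - 3.1053*g^3 + 0.3605*g^2 + 4.3757*g - 1.2005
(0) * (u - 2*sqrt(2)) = 0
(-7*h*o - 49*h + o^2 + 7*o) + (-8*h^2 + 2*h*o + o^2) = -8*h^2 - 5*h*o - 49*h + 2*o^2 + 7*o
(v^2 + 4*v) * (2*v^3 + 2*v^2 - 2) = 2*v^5 + 10*v^4 + 8*v^3 - 2*v^2 - 8*v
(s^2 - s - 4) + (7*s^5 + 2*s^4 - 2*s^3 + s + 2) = 7*s^5 + 2*s^4 - 2*s^3 + s^2 - 2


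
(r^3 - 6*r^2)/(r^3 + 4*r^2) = (r - 6)/(r + 4)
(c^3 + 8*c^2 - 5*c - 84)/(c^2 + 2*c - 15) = (c^2 + 11*c + 28)/(c + 5)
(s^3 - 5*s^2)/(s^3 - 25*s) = s/(s + 5)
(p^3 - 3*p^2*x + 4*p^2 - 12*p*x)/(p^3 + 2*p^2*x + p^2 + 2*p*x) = (p^2 - 3*p*x + 4*p - 12*x)/(p^2 + 2*p*x + p + 2*x)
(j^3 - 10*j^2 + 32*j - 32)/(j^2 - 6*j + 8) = j - 4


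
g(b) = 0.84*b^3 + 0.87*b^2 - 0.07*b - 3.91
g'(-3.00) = 17.39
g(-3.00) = -18.55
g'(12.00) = 383.69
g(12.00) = 1572.05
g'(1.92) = 12.56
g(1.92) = 5.11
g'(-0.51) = -0.30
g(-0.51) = -3.76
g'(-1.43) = 2.59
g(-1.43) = -4.49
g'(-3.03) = 17.79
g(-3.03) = -19.08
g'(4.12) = 49.87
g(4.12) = 69.31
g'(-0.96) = 0.58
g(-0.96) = -3.78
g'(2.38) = 18.35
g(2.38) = 12.18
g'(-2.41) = 10.37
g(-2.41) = -10.45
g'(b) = 2.52*b^2 + 1.74*b - 0.07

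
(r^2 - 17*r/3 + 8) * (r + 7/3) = r^3 - 10*r^2/3 - 47*r/9 + 56/3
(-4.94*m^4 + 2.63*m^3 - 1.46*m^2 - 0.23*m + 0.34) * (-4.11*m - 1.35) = 20.3034*m^5 - 4.1403*m^4 + 2.4501*m^3 + 2.9163*m^2 - 1.0869*m - 0.459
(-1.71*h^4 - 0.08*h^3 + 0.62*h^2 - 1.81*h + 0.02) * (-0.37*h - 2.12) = 0.6327*h^5 + 3.6548*h^4 - 0.0598*h^3 - 0.6447*h^2 + 3.8298*h - 0.0424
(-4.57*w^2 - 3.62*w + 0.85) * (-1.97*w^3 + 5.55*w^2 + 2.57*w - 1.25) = 9.0029*w^5 - 18.2321*w^4 - 33.5104*w^3 + 1.1266*w^2 + 6.7095*w - 1.0625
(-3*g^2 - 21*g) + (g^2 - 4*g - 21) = -2*g^2 - 25*g - 21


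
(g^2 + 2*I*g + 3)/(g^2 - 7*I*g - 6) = (g + 3*I)/(g - 6*I)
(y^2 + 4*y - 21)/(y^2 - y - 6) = (y + 7)/(y + 2)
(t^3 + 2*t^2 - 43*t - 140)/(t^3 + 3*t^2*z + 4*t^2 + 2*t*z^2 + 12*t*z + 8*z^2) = (t^2 - 2*t - 35)/(t^2 + 3*t*z + 2*z^2)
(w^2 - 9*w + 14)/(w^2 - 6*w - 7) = (w - 2)/(w + 1)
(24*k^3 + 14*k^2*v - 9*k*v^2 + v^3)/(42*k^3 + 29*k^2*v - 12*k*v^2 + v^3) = (-4*k + v)/(-7*k + v)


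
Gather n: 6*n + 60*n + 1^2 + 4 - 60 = 66*n - 55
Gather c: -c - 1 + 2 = 1 - c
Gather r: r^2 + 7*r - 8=r^2 + 7*r - 8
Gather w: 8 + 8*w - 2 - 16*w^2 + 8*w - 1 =-16*w^2 + 16*w + 5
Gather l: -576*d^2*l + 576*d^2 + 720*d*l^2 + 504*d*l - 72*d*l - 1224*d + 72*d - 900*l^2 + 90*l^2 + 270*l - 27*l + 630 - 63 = 576*d^2 - 1152*d + l^2*(720*d - 810) + l*(-576*d^2 + 432*d + 243) + 567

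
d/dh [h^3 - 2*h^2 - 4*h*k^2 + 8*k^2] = 3*h^2 - 4*h - 4*k^2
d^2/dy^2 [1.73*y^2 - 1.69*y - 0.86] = 3.46000000000000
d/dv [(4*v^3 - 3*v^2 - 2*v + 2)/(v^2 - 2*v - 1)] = 2*(2*v^4 - 8*v^3 - 2*v^2 + v + 3)/(v^4 - 4*v^3 + 2*v^2 + 4*v + 1)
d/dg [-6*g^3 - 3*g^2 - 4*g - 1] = -18*g^2 - 6*g - 4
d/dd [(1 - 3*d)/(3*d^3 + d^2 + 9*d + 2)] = (-9*d^3 - 3*d^2 - 27*d + (3*d - 1)*(9*d^2 + 2*d + 9) - 6)/(3*d^3 + d^2 + 9*d + 2)^2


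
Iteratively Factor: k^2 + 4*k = (k + 4)*(k)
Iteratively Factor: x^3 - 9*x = (x + 3)*(x^2 - 3*x) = (x - 3)*(x + 3)*(x)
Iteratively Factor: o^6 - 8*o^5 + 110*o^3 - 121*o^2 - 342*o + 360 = (o + 2)*(o^5 - 10*o^4 + 20*o^3 + 70*o^2 - 261*o + 180) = (o + 2)*(o + 3)*(o^4 - 13*o^3 + 59*o^2 - 107*o + 60) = (o - 5)*(o + 2)*(o + 3)*(o^3 - 8*o^2 + 19*o - 12) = (o - 5)*(o - 1)*(o + 2)*(o + 3)*(o^2 - 7*o + 12) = (o - 5)*(o - 3)*(o - 1)*(o + 2)*(o + 3)*(o - 4)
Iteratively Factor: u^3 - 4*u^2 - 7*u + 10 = (u - 1)*(u^2 - 3*u - 10) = (u - 1)*(u + 2)*(u - 5)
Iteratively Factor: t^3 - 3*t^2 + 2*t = (t - 1)*(t^2 - 2*t) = t*(t - 1)*(t - 2)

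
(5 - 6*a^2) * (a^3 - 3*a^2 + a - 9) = -6*a^5 + 18*a^4 - a^3 + 39*a^2 + 5*a - 45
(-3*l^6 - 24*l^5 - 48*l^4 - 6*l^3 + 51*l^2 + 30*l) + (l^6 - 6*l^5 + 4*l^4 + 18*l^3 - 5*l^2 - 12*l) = -2*l^6 - 30*l^5 - 44*l^4 + 12*l^3 + 46*l^2 + 18*l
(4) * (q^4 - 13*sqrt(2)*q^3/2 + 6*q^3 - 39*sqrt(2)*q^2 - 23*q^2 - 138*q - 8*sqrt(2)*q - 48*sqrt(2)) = 4*q^4 - 26*sqrt(2)*q^3 + 24*q^3 - 156*sqrt(2)*q^2 - 92*q^2 - 552*q - 32*sqrt(2)*q - 192*sqrt(2)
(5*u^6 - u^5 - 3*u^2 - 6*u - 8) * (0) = 0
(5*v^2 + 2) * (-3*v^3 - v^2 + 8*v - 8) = -15*v^5 - 5*v^4 + 34*v^3 - 42*v^2 + 16*v - 16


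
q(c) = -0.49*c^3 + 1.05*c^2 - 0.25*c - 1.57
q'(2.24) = -2.92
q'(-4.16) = -34.43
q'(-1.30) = -5.46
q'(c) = -1.47*c^2 + 2.1*c - 0.25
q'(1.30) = -0.00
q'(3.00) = -7.18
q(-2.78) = 17.77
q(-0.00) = -1.57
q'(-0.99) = -3.77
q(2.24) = -2.37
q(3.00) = -6.10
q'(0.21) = 0.13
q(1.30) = -1.20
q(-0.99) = 0.18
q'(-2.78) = -17.45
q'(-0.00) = -0.25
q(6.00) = -71.11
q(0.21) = -1.58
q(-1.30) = 1.61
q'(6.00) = -40.57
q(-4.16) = 52.92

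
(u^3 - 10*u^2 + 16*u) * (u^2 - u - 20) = u^5 - 11*u^4 + 6*u^3 + 184*u^2 - 320*u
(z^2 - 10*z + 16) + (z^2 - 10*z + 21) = 2*z^2 - 20*z + 37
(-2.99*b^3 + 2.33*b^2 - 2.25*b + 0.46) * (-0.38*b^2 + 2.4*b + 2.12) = 1.1362*b^5 - 8.0614*b^4 + 0.108199999999999*b^3 - 0.635199999999999*b^2 - 3.666*b + 0.9752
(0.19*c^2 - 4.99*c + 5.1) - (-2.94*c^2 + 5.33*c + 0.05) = 3.13*c^2 - 10.32*c + 5.05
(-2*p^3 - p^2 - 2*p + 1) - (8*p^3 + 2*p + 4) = -10*p^3 - p^2 - 4*p - 3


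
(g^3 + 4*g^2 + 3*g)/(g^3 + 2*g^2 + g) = (g + 3)/(g + 1)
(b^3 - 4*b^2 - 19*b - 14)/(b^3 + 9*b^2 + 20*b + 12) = (b - 7)/(b + 6)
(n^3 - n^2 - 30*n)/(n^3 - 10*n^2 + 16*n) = (n^2 - n - 30)/(n^2 - 10*n + 16)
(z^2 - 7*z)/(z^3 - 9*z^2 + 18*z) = (z - 7)/(z^2 - 9*z + 18)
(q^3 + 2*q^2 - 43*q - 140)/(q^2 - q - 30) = (q^2 - 3*q - 28)/(q - 6)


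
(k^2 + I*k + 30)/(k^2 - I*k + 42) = (k - 5*I)/(k - 7*I)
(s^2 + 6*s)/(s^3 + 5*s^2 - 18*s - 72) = s/(s^2 - s - 12)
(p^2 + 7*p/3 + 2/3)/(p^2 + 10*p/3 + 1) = (p + 2)/(p + 3)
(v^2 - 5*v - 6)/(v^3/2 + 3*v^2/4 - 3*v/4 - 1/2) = 4*(v^2 - 5*v - 6)/(2*v^3 + 3*v^2 - 3*v - 2)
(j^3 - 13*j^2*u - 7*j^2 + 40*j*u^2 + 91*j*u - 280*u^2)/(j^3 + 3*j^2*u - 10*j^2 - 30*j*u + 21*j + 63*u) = (j^2 - 13*j*u + 40*u^2)/(j^2 + 3*j*u - 3*j - 9*u)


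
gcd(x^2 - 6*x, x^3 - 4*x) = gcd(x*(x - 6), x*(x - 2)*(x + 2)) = x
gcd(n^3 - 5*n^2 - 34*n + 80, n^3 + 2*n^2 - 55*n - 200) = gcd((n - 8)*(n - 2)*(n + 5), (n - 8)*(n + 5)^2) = n^2 - 3*n - 40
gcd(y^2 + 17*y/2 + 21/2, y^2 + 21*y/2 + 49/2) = y + 7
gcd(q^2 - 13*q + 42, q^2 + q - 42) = q - 6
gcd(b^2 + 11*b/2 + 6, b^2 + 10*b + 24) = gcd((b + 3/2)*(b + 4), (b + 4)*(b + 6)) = b + 4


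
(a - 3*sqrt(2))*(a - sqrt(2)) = a^2 - 4*sqrt(2)*a + 6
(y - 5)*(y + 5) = y^2 - 25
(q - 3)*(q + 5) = q^2 + 2*q - 15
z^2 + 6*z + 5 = (z + 1)*(z + 5)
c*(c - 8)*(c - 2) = c^3 - 10*c^2 + 16*c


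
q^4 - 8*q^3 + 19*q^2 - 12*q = q*(q - 4)*(q - 3)*(q - 1)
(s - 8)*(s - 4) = s^2 - 12*s + 32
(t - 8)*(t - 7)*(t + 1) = t^3 - 14*t^2 + 41*t + 56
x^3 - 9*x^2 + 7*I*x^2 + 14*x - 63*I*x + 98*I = (x - 7)*(x - 2)*(x + 7*I)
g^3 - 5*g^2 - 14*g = g*(g - 7)*(g + 2)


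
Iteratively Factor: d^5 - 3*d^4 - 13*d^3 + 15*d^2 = (d + 3)*(d^4 - 6*d^3 + 5*d^2) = d*(d + 3)*(d^3 - 6*d^2 + 5*d) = d*(d - 1)*(d + 3)*(d^2 - 5*d) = d^2*(d - 1)*(d + 3)*(d - 5)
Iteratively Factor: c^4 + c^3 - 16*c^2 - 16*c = (c + 1)*(c^3 - 16*c) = c*(c + 1)*(c^2 - 16) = c*(c - 4)*(c + 1)*(c + 4)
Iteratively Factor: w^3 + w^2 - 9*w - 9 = (w + 1)*(w^2 - 9) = (w - 3)*(w + 1)*(w + 3)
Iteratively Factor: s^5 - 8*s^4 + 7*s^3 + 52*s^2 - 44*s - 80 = (s - 4)*(s^4 - 4*s^3 - 9*s^2 + 16*s + 20) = (s - 5)*(s - 4)*(s^3 + s^2 - 4*s - 4) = (s - 5)*(s - 4)*(s - 2)*(s^2 + 3*s + 2) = (s - 5)*(s - 4)*(s - 2)*(s + 2)*(s + 1)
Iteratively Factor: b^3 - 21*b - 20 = (b + 1)*(b^2 - b - 20) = (b + 1)*(b + 4)*(b - 5)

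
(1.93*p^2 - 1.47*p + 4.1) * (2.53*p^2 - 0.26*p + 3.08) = 4.8829*p^4 - 4.2209*p^3 + 16.6996*p^2 - 5.5936*p + 12.628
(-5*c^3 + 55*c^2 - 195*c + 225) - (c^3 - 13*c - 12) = -6*c^3 + 55*c^2 - 182*c + 237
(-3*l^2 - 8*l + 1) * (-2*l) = 6*l^3 + 16*l^2 - 2*l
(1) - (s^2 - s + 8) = -s^2 + s - 7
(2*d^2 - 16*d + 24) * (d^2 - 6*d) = 2*d^4 - 28*d^3 + 120*d^2 - 144*d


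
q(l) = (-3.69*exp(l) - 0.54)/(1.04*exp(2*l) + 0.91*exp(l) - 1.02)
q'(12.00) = 0.00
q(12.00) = 0.00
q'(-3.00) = 0.23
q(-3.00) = 0.74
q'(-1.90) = 0.91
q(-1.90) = 1.27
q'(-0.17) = 28.11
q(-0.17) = -7.49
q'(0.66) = 1.87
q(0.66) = -1.66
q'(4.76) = 0.03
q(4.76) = -0.03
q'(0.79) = 1.53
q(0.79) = -1.44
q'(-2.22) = 0.58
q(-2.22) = 1.04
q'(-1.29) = 2.80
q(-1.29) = 2.25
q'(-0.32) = 143.94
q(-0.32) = -17.02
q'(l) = (-3.69*exp(l) - 0.54)*(-2.08*exp(2*l) - 0.91*exp(l))/(1.04*exp(2*l) + 0.91*exp(l) - 1.02)^2 - 3.69*exp(l)/(1.04*exp(2*l) + 0.91*exp(l) - 1.02) = (3.8376*exp(2*l) + 1.1232*exp(l) + 4.2552)*exp(l)/(1.0816*exp(4*l) + 1.8928*exp(3*l) - 1.2935*exp(2*l) - 1.8564*exp(l) + 1.0404)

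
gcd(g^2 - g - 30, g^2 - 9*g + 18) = g - 6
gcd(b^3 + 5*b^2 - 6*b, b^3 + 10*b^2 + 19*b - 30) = b^2 + 5*b - 6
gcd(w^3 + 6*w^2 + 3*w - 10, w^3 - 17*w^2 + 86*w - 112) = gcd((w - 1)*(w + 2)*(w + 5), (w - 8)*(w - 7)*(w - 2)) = 1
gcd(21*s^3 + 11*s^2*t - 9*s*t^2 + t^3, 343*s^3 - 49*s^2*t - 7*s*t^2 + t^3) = 7*s - t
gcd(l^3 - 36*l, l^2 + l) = l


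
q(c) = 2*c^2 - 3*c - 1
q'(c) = 4*c - 3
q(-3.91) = 41.31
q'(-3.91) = -18.64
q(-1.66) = 9.49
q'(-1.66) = -9.64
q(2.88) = 6.95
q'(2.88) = 8.52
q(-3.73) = 38.02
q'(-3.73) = -17.92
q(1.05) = -1.94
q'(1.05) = 1.20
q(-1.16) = 5.17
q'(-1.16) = -7.64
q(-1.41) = 7.21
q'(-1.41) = -8.64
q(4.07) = 19.92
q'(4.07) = 13.28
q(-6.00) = 89.00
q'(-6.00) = -27.00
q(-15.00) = 494.00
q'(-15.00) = -63.00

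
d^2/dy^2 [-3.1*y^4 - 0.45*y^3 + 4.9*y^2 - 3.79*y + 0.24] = -37.2*y^2 - 2.7*y + 9.8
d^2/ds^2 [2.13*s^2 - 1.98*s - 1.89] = 4.26000000000000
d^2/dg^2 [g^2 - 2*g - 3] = 2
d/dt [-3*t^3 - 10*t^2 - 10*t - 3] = -9*t^2 - 20*t - 10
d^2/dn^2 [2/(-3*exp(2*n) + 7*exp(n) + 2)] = 2*(2*(6*exp(n) - 7)^2*exp(n) + (12*exp(n) - 7)*(-3*exp(2*n) + 7*exp(n) + 2))*exp(n)/(-3*exp(2*n) + 7*exp(n) + 2)^3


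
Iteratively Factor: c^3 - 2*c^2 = (c)*(c^2 - 2*c) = c^2*(c - 2)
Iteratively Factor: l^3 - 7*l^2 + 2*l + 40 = (l - 4)*(l^2 - 3*l - 10) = (l - 4)*(l + 2)*(l - 5)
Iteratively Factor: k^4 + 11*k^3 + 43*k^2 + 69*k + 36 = (k + 3)*(k^3 + 8*k^2 + 19*k + 12) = (k + 3)*(k + 4)*(k^2 + 4*k + 3) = (k + 3)^2*(k + 4)*(k + 1)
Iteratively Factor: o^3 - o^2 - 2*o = (o + 1)*(o^2 - 2*o) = (o - 2)*(o + 1)*(o)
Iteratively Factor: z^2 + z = (z + 1)*(z)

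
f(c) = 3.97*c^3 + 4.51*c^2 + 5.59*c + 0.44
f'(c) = 11.91*c^2 + 9.02*c + 5.59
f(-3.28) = -109.47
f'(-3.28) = 104.14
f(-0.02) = 0.33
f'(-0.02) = 5.41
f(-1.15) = -6.06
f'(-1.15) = 10.97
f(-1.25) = -7.25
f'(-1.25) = 12.92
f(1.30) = 24.05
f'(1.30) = 37.44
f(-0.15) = -0.31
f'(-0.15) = 4.50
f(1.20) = 20.50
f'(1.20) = 33.56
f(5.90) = 1005.77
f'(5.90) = 473.40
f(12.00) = 7577.12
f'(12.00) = 1828.87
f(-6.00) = -728.26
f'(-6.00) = 380.23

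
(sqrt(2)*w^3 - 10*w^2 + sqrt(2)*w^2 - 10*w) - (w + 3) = sqrt(2)*w^3 - 10*w^2 + sqrt(2)*w^2 - 11*w - 3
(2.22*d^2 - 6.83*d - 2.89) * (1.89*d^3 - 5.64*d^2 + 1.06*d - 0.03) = 4.1958*d^5 - 25.4295*d^4 + 35.4123*d^3 + 8.9932*d^2 - 2.8585*d + 0.0867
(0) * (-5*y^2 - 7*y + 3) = 0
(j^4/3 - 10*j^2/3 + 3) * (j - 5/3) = j^5/3 - 5*j^4/9 - 10*j^3/3 + 50*j^2/9 + 3*j - 5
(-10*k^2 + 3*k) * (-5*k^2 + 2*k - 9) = 50*k^4 - 35*k^3 + 96*k^2 - 27*k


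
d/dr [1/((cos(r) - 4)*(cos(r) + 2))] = 2*(cos(r) - 1)*sin(r)/((cos(r) - 4)^2*(cos(r) + 2)^2)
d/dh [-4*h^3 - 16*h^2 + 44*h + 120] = -12*h^2 - 32*h + 44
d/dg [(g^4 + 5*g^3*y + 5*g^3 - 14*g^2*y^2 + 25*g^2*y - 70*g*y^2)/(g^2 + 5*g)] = 2*g + 5*y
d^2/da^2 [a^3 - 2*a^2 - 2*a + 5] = 6*a - 4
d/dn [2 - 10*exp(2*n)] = -20*exp(2*n)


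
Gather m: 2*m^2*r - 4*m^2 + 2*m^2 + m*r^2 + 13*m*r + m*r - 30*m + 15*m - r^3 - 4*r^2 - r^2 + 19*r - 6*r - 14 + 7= m^2*(2*r - 2) + m*(r^2 + 14*r - 15) - r^3 - 5*r^2 + 13*r - 7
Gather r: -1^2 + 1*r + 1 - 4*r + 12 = 12 - 3*r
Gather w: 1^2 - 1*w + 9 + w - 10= 0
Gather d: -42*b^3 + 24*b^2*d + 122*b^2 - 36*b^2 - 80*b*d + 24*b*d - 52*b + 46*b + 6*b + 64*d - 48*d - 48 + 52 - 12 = -42*b^3 + 86*b^2 + d*(24*b^2 - 56*b + 16) - 8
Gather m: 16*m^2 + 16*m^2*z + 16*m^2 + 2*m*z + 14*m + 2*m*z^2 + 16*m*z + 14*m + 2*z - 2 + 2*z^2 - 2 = m^2*(16*z + 32) + m*(2*z^2 + 18*z + 28) + 2*z^2 + 2*z - 4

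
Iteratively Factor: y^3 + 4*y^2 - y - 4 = (y - 1)*(y^2 + 5*y + 4) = (y - 1)*(y + 4)*(y + 1)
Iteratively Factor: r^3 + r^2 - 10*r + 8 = (r - 2)*(r^2 + 3*r - 4) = (r - 2)*(r + 4)*(r - 1)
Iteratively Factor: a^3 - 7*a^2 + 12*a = (a)*(a^2 - 7*a + 12) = a*(a - 4)*(a - 3)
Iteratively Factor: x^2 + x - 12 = (x + 4)*(x - 3)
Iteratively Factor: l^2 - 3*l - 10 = (l - 5)*(l + 2)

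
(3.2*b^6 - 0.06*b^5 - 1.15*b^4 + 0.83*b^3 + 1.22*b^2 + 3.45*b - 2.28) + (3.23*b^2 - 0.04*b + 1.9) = 3.2*b^6 - 0.06*b^5 - 1.15*b^4 + 0.83*b^3 + 4.45*b^2 + 3.41*b - 0.38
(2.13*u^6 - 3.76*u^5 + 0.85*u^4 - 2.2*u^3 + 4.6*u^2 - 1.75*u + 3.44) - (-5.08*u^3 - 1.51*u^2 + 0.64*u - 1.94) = 2.13*u^6 - 3.76*u^5 + 0.85*u^4 + 2.88*u^3 + 6.11*u^2 - 2.39*u + 5.38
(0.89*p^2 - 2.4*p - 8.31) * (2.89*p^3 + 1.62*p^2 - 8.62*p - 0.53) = 2.5721*p^5 - 5.4942*p^4 - 35.5757*p^3 + 6.7541*p^2 + 72.9042*p + 4.4043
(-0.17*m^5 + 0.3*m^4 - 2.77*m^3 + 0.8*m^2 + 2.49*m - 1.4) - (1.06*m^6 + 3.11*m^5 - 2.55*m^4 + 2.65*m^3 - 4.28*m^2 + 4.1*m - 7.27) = -1.06*m^6 - 3.28*m^5 + 2.85*m^4 - 5.42*m^3 + 5.08*m^2 - 1.61*m + 5.87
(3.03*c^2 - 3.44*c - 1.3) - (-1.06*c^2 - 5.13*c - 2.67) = 4.09*c^2 + 1.69*c + 1.37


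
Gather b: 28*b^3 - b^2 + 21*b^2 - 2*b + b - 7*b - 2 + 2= 28*b^3 + 20*b^2 - 8*b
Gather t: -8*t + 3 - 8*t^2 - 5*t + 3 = -8*t^2 - 13*t + 6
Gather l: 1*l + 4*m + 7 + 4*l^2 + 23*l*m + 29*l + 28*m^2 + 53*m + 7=4*l^2 + l*(23*m + 30) + 28*m^2 + 57*m + 14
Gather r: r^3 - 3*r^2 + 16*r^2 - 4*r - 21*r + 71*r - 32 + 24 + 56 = r^3 + 13*r^2 + 46*r + 48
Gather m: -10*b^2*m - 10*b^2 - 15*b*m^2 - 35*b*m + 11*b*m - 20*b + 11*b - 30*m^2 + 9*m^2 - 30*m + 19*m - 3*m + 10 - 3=-10*b^2 - 9*b + m^2*(-15*b - 21) + m*(-10*b^2 - 24*b - 14) + 7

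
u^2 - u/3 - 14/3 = (u - 7/3)*(u + 2)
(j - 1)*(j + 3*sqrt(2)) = j^2 - j + 3*sqrt(2)*j - 3*sqrt(2)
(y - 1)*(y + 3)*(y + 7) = y^3 + 9*y^2 + 11*y - 21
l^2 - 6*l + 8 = (l - 4)*(l - 2)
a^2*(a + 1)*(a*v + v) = a^4*v + 2*a^3*v + a^2*v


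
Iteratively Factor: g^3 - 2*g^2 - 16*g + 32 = (g + 4)*(g^2 - 6*g + 8) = (g - 4)*(g + 4)*(g - 2)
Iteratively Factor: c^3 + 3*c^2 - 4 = (c + 2)*(c^2 + c - 2) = (c - 1)*(c + 2)*(c + 2)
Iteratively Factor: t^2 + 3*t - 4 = (t + 4)*(t - 1)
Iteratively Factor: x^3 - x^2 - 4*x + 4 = (x - 1)*(x^2 - 4) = (x - 2)*(x - 1)*(x + 2)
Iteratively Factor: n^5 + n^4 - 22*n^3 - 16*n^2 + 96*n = (n - 2)*(n^4 + 3*n^3 - 16*n^2 - 48*n) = (n - 4)*(n - 2)*(n^3 + 7*n^2 + 12*n) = (n - 4)*(n - 2)*(n + 3)*(n^2 + 4*n) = (n - 4)*(n - 2)*(n + 3)*(n + 4)*(n)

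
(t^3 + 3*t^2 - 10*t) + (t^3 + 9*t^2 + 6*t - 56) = 2*t^3 + 12*t^2 - 4*t - 56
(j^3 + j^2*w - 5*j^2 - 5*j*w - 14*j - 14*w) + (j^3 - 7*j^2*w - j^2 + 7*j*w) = 2*j^3 - 6*j^2*w - 6*j^2 + 2*j*w - 14*j - 14*w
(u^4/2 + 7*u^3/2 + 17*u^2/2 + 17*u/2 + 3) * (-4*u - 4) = -2*u^5 - 16*u^4 - 48*u^3 - 68*u^2 - 46*u - 12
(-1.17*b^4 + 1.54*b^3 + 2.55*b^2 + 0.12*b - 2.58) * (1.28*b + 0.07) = -1.4976*b^5 + 1.8893*b^4 + 3.3718*b^3 + 0.3321*b^2 - 3.294*b - 0.1806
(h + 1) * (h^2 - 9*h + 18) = h^3 - 8*h^2 + 9*h + 18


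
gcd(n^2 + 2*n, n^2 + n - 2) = n + 2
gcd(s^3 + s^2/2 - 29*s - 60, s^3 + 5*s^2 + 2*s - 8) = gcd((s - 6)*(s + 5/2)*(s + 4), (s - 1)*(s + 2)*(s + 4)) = s + 4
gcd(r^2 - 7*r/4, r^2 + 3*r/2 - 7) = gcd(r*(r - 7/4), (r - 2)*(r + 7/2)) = 1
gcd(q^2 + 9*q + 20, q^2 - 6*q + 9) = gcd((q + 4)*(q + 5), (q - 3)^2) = 1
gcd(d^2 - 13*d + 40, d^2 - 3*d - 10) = d - 5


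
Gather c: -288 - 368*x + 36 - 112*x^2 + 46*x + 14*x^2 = -98*x^2 - 322*x - 252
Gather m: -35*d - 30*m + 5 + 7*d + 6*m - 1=-28*d - 24*m + 4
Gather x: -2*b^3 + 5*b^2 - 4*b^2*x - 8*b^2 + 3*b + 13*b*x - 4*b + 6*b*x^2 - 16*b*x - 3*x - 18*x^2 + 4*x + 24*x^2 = -2*b^3 - 3*b^2 - b + x^2*(6*b + 6) + x*(-4*b^2 - 3*b + 1)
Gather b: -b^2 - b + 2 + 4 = -b^2 - b + 6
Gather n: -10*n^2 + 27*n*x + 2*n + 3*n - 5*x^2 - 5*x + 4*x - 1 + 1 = -10*n^2 + n*(27*x + 5) - 5*x^2 - x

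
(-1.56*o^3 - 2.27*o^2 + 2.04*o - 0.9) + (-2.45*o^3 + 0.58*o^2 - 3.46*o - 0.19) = -4.01*o^3 - 1.69*o^2 - 1.42*o - 1.09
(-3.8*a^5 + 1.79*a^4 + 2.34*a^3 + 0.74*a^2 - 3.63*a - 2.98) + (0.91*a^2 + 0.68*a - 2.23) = -3.8*a^5 + 1.79*a^4 + 2.34*a^3 + 1.65*a^2 - 2.95*a - 5.21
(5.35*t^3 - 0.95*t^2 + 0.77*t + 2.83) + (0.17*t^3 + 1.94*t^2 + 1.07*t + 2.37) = 5.52*t^3 + 0.99*t^2 + 1.84*t + 5.2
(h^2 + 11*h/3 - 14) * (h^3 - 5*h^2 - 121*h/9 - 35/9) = h^5 - 4*h^4/3 - 412*h^3/9 + 454*h^2/27 + 4697*h/27 + 490/9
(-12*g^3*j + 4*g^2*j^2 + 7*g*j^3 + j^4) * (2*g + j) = -24*g^4*j - 4*g^3*j^2 + 18*g^2*j^3 + 9*g*j^4 + j^5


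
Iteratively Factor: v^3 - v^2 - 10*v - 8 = (v + 1)*(v^2 - 2*v - 8) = (v + 1)*(v + 2)*(v - 4)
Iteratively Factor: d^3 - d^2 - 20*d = (d)*(d^2 - d - 20) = d*(d + 4)*(d - 5)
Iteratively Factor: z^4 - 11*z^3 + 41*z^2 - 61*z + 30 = (z - 5)*(z^3 - 6*z^2 + 11*z - 6) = (z - 5)*(z - 1)*(z^2 - 5*z + 6) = (z - 5)*(z - 3)*(z - 1)*(z - 2)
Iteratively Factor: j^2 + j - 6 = (j + 3)*(j - 2)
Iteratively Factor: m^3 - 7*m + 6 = (m + 3)*(m^2 - 3*m + 2) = (m - 2)*(m + 3)*(m - 1)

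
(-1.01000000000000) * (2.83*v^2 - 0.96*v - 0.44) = -2.8583*v^2 + 0.9696*v + 0.4444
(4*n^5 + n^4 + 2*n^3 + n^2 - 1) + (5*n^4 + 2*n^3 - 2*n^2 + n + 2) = 4*n^5 + 6*n^4 + 4*n^3 - n^2 + n + 1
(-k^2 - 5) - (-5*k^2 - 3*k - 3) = 4*k^2 + 3*k - 2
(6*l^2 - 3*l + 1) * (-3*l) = -18*l^3 + 9*l^2 - 3*l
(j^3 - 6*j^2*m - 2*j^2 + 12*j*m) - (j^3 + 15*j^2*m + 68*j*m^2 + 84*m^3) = -21*j^2*m - 2*j^2 - 68*j*m^2 + 12*j*m - 84*m^3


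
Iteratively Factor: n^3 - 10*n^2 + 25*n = (n)*(n^2 - 10*n + 25) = n*(n - 5)*(n - 5)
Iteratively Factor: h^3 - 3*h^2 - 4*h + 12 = (h - 2)*(h^2 - h - 6) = (h - 2)*(h + 2)*(h - 3)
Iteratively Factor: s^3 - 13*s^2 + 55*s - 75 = (s - 5)*(s^2 - 8*s + 15) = (s - 5)^2*(s - 3)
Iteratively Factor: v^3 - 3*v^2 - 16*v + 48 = (v + 4)*(v^2 - 7*v + 12) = (v - 3)*(v + 4)*(v - 4)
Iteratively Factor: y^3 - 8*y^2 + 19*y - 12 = (y - 3)*(y^2 - 5*y + 4) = (y - 4)*(y - 3)*(y - 1)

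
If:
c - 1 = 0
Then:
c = 1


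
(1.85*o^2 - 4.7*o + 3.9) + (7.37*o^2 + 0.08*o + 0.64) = 9.22*o^2 - 4.62*o + 4.54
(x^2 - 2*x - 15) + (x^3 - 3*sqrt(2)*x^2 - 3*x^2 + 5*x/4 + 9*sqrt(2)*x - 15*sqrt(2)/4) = x^3 - 3*sqrt(2)*x^2 - 2*x^2 - 3*x/4 + 9*sqrt(2)*x - 15 - 15*sqrt(2)/4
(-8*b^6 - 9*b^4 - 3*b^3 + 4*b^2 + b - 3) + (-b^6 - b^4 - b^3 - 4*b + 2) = -9*b^6 - 10*b^4 - 4*b^3 + 4*b^2 - 3*b - 1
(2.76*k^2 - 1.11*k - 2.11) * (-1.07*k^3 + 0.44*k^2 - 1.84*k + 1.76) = -2.9532*k^5 + 2.4021*k^4 - 3.3091*k^3 + 5.9716*k^2 + 1.9288*k - 3.7136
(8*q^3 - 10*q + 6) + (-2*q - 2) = 8*q^3 - 12*q + 4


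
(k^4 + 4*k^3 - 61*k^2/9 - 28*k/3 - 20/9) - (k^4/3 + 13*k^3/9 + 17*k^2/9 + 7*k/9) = 2*k^4/3 + 23*k^3/9 - 26*k^2/3 - 91*k/9 - 20/9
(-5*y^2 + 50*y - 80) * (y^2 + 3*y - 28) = -5*y^4 + 35*y^3 + 210*y^2 - 1640*y + 2240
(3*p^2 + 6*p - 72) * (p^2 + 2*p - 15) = 3*p^4 + 12*p^3 - 105*p^2 - 234*p + 1080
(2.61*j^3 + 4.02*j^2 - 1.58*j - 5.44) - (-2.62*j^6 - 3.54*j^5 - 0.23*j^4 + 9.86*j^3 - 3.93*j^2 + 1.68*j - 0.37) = 2.62*j^6 + 3.54*j^5 + 0.23*j^4 - 7.25*j^3 + 7.95*j^2 - 3.26*j - 5.07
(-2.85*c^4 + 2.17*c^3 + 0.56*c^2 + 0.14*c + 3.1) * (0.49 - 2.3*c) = 6.555*c^5 - 6.3875*c^4 - 0.2247*c^3 - 0.0476*c^2 - 7.0614*c + 1.519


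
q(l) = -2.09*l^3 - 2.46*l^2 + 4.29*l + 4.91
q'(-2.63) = -26.14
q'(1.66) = -21.15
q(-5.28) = 221.32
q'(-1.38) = -0.86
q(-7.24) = 638.07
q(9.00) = -1679.35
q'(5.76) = -232.07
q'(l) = -6.27*l^2 - 4.92*l + 4.29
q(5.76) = -451.40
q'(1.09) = -8.52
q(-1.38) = -0.20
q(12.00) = -3909.37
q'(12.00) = -957.63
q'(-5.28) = -144.53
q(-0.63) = 1.75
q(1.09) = 3.96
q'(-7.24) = -288.75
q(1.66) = -4.31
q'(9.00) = -547.86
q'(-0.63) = 4.90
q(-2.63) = 14.63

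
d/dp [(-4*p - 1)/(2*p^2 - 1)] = 4*(2*p^2 + p + 1)/(4*p^4 - 4*p^2 + 1)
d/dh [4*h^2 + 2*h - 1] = 8*h + 2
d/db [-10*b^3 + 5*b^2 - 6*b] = -30*b^2 + 10*b - 6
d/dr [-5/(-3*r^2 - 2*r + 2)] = 10*(-3*r - 1)/(3*r^2 + 2*r - 2)^2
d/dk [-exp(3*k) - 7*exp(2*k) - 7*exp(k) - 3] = (-3*exp(2*k) - 14*exp(k) - 7)*exp(k)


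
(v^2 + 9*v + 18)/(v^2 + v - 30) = (v + 3)/(v - 5)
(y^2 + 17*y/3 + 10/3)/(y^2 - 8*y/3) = (3*y^2 + 17*y + 10)/(y*(3*y - 8))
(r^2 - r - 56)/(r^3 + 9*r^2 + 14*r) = (r - 8)/(r*(r + 2))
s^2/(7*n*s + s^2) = s/(7*n + s)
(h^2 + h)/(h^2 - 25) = h*(h + 1)/(h^2 - 25)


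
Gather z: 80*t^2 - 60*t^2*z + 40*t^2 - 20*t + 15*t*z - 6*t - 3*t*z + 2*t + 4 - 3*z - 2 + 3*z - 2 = 120*t^2 - 24*t + z*(-60*t^2 + 12*t)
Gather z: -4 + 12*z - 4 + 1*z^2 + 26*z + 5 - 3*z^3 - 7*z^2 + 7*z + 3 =-3*z^3 - 6*z^2 + 45*z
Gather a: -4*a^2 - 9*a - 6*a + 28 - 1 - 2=-4*a^2 - 15*a + 25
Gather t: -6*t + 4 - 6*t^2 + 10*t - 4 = -6*t^2 + 4*t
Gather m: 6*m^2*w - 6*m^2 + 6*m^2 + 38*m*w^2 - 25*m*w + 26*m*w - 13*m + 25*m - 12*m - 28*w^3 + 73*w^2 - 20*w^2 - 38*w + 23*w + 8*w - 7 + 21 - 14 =6*m^2*w + m*(38*w^2 + w) - 28*w^3 + 53*w^2 - 7*w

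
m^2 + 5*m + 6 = (m + 2)*(m + 3)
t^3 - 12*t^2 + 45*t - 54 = (t - 6)*(t - 3)^2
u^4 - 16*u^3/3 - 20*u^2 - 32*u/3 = u*(u - 8)*(u + 2/3)*(u + 2)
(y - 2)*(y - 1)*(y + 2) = y^3 - y^2 - 4*y + 4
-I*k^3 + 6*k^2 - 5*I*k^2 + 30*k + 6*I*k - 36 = (k + 6)*(k + 6*I)*(-I*k + I)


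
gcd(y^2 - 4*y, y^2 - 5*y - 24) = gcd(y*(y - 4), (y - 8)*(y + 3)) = 1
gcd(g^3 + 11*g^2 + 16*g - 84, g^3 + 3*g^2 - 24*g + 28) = g^2 + 5*g - 14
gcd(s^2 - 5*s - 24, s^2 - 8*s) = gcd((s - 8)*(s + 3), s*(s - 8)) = s - 8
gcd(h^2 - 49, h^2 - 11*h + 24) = 1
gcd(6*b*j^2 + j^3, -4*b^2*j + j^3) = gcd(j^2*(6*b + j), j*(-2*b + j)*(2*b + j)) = j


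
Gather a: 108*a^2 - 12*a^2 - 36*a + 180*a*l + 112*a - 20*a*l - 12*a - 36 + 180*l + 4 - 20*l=96*a^2 + a*(160*l + 64) + 160*l - 32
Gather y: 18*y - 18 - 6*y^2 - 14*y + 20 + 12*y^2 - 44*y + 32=6*y^2 - 40*y + 34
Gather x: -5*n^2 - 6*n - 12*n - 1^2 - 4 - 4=-5*n^2 - 18*n - 9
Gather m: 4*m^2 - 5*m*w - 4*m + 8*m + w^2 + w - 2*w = 4*m^2 + m*(4 - 5*w) + w^2 - w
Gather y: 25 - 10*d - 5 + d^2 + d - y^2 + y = d^2 - 9*d - y^2 + y + 20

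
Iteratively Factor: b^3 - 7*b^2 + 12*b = (b)*(b^2 - 7*b + 12) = b*(b - 4)*(b - 3)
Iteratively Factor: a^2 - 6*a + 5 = (a - 1)*(a - 5)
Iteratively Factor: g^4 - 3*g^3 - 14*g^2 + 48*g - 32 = (g - 4)*(g^3 + g^2 - 10*g + 8) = (g - 4)*(g - 1)*(g^2 + 2*g - 8) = (g - 4)*(g - 2)*(g - 1)*(g + 4)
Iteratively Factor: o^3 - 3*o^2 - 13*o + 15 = (o + 3)*(o^2 - 6*o + 5) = (o - 5)*(o + 3)*(o - 1)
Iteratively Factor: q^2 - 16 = (q + 4)*(q - 4)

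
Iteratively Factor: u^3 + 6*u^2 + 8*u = (u + 4)*(u^2 + 2*u) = (u + 2)*(u + 4)*(u)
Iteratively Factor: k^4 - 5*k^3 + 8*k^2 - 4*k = (k - 2)*(k^3 - 3*k^2 + 2*k) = (k - 2)*(k - 1)*(k^2 - 2*k) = k*(k - 2)*(k - 1)*(k - 2)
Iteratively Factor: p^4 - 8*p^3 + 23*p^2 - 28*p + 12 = (p - 2)*(p^3 - 6*p^2 + 11*p - 6) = (p - 2)^2*(p^2 - 4*p + 3) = (p - 3)*(p - 2)^2*(p - 1)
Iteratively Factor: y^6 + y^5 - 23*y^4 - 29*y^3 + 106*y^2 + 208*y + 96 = (y + 4)*(y^5 - 3*y^4 - 11*y^3 + 15*y^2 + 46*y + 24) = (y - 4)*(y + 4)*(y^4 + y^3 - 7*y^2 - 13*y - 6) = (y - 4)*(y + 1)*(y + 4)*(y^3 - 7*y - 6) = (y - 4)*(y + 1)*(y + 2)*(y + 4)*(y^2 - 2*y - 3) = (y - 4)*(y + 1)^2*(y + 2)*(y + 4)*(y - 3)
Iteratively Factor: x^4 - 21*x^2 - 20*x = (x + 1)*(x^3 - x^2 - 20*x) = (x + 1)*(x + 4)*(x^2 - 5*x) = (x - 5)*(x + 1)*(x + 4)*(x)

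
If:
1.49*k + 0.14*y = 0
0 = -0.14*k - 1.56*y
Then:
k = 0.00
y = 0.00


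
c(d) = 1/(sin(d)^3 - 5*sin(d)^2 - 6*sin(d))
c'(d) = (-3*sin(d)^2*cos(d) + 10*sin(d)*cos(d) + 6*cos(d))/(sin(d)^3 - 5*sin(d)^2 - 6*sin(d))^2 = (-3*cos(d) + 10/tan(d) + 6*cos(d)/sin(d)^2)/((sin(d) - 6)^2*(sin(d) + 1)^2)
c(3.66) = 0.62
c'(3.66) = -0.10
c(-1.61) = 186.09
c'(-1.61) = 9483.78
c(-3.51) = -0.36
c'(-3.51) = -1.13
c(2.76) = -0.35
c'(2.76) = -1.04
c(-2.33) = 0.75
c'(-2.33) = 1.09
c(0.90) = -0.14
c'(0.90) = 0.14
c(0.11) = -1.39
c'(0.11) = 13.63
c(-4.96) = -0.10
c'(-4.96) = 0.03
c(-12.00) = -0.22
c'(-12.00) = 0.44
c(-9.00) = 0.64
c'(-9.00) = -0.52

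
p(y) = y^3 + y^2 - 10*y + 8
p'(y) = 3*y^2 + 2*y - 10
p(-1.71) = 23.02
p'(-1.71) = -4.65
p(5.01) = 108.75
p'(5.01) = 75.32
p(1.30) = -1.11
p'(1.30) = -2.33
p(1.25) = -0.98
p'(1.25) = -2.81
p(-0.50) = 13.12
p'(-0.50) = -10.25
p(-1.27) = 20.26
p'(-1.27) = -7.70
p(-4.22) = -7.14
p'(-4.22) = 34.99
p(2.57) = 5.88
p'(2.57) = 14.95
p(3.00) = 14.00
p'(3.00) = 23.00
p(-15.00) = -2992.00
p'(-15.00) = 635.00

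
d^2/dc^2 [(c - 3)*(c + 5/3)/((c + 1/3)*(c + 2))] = 2*(-99*c^3 - 459*c^2 - 873*c - 577)/(27*c^6 + 189*c^5 + 495*c^4 + 595*c^3 + 330*c^2 + 84*c + 8)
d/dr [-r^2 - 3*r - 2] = -2*r - 3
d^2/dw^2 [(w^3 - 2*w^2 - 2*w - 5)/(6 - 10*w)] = (-25*w^3 + 45*w^2 - 27*w + 173)/(125*w^3 - 225*w^2 + 135*w - 27)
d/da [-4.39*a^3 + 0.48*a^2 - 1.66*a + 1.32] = -13.17*a^2 + 0.96*a - 1.66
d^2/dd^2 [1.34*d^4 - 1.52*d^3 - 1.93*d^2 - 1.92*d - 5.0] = 16.08*d^2 - 9.12*d - 3.86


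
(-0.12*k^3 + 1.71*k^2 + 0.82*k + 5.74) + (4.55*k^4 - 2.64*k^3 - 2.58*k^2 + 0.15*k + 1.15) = 4.55*k^4 - 2.76*k^3 - 0.87*k^2 + 0.97*k + 6.89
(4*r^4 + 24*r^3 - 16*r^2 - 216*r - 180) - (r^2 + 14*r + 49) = 4*r^4 + 24*r^3 - 17*r^2 - 230*r - 229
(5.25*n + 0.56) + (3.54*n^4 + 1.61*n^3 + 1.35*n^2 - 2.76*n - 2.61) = 3.54*n^4 + 1.61*n^3 + 1.35*n^2 + 2.49*n - 2.05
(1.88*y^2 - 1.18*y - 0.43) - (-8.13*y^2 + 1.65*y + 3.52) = 10.01*y^2 - 2.83*y - 3.95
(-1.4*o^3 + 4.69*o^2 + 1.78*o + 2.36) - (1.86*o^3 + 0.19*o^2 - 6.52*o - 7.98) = -3.26*o^3 + 4.5*o^2 + 8.3*o + 10.34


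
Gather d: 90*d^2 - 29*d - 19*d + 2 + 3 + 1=90*d^2 - 48*d + 6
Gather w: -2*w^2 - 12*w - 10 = -2*w^2 - 12*w - 10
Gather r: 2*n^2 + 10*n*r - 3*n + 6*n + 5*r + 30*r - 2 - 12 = 2*n^2 + 3*n + r*(10*n + 35) - 14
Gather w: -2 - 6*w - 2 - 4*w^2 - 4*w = -4*w^2 - 10*w - 4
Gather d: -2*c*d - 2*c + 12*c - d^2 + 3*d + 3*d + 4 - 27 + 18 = 10*c - d^2 + d*(6 - 2*c) - 5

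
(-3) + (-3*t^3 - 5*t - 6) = -3*t^3 - 5*t - 9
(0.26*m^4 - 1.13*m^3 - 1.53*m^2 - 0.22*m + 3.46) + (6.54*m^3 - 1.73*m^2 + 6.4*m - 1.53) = 0.26*m^4 + 5.41*m^3 - 3.26*m^2 + 6.18*m + 1.93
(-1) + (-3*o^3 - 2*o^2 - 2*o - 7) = -3*o^3 - 2*o^2 - 2*o - 8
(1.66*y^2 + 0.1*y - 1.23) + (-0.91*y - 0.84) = 1.66*y^2 - 0.81*y - 2.07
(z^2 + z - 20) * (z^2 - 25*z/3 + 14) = z^4 - 22*z^3/3 - 43*z^2/3 + 542*z/3 - 280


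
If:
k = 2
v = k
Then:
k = 2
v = 2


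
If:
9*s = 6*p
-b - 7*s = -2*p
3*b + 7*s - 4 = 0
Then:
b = 16/5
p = -6/5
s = -4/5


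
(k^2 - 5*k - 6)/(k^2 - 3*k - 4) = (k - 6)/(k - 4)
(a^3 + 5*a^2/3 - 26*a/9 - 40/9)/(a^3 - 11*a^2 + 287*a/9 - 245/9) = (3*a^2 + 10*a + 8)/(3*a^2 - 28*a + 49)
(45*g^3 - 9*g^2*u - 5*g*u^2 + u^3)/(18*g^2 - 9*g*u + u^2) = (-15*g^2 - 2*g*u + u^2)/(-6*g + u)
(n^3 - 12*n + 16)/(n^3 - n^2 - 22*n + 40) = (n^2 + 2*n - 8)/(n^2 + n - 20)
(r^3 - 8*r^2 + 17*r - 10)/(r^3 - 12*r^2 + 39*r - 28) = (r^2 - 7*r + 10)/(r^2 - 11*r + 28)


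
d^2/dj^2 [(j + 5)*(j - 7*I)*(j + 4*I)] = 6*j + 10 - 6*I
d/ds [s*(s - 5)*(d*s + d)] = d*(3*s^2 - 8*s - 5)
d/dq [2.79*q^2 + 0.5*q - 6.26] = 5.58*q + 0.5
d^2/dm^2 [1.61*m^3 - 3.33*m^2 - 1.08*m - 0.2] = 9.66*m - 6.66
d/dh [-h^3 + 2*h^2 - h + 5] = -3*h^2 + 4*h - 1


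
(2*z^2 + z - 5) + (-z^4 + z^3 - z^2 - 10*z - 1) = -z^4 + z^3 + z^2 - 9*z - 6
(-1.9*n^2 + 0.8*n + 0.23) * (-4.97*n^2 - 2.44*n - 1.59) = 9.443*n^4 + 0.66*n^3 - 0.0741000000000001*n^2 - 1.8332*n - 0.3657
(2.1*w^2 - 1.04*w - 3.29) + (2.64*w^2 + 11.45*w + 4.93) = 4.74*w^2 + 10.41*w + 1.64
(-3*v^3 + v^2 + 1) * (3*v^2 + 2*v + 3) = -9*v^5 - 3*v^4 - 7*v^3 + 6*v^2 + 2*v + 3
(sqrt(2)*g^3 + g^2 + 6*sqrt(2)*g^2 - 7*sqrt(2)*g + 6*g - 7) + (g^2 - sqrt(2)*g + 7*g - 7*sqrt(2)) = sqrt(2)*g^3 + 2*g^2 + 6*sqrt(2)*g^2 - 8*sqrt(2)*g + 13*g - 7*sqrt(2) - 7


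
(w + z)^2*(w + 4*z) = w^3 + 6*w^2*z + 9*w*z^2 + 4*z^3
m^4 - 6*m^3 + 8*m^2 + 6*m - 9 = (m - 3)^2*(m - 1)*(m + 1)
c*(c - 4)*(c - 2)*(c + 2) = c^4 - 4*c^3 - 4*c^2 + 16*c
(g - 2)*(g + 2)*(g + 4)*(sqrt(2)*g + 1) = sqrt(2)*g^4 + g^3 + 4*sqrt(2)*g^3 - 4*sqrt(2)*g^2 + 4*g^2 - 16*sqrt(2)*g - 4*g - 16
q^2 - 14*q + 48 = (q - 8)*(q - 6)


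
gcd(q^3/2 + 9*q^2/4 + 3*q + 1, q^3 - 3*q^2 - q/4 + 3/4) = q + 1/2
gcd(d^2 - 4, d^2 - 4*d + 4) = d - 2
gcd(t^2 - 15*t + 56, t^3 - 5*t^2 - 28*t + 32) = t - 8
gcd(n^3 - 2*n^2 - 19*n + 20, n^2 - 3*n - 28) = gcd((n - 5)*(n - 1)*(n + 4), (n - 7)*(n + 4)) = n + 4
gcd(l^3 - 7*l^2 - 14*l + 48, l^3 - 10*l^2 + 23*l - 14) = l - 2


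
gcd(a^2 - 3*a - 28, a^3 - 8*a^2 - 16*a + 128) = a + 4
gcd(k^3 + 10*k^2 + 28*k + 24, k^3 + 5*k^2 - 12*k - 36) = k^2 + 8*k + 12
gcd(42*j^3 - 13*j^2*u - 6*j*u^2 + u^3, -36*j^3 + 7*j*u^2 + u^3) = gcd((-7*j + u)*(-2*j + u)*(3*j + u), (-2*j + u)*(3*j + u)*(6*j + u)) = -6*j^2 + j*u + u^2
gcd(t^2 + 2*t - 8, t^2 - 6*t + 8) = t - 2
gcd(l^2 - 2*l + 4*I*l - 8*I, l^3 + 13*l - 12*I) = l + 4*I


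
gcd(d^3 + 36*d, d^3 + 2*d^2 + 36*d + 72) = d^2 + 36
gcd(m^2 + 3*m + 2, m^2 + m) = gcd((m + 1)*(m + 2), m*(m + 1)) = m + 1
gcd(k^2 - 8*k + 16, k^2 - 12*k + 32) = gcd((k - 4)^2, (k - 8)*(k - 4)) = k - 4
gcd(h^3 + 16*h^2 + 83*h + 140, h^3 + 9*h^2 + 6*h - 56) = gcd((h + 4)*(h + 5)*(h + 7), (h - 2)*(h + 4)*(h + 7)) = h^2 + 11*h + 28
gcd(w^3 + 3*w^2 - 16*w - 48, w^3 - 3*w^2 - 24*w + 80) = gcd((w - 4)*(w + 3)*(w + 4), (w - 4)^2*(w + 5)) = w - 4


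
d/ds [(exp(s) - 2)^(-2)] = -2*exp(s)/(exp(s) - 2)^3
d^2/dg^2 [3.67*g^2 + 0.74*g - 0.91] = 7.34000000000000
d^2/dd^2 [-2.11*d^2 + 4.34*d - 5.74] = -4.22000000000000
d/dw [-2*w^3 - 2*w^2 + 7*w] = -6*w^2 - 4*w + 7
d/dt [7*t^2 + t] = 14*t + 1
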